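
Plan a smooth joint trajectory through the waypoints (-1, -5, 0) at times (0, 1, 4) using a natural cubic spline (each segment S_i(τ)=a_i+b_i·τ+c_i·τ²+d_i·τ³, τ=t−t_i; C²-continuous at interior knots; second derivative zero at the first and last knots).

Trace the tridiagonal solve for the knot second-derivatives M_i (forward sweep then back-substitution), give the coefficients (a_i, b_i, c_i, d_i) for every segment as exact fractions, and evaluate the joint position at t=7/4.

Δ: Δ0=-4, Δ1=5/3
row 1: diag=8, rhs=34; c'=3/8, d'=17/4
back: M1=17/4
M: M0=0, M1=17/4, M2=0
seg 0: a=-1, c=M0/2=0, d=(M1−M0)/(6·1)=17/24, b=Δ0−h0·(2M0+M1)/6=-113/24
seg 1: a=-5, c=M1/2=17/8, d=(M2−M1)/(6·3)=-17/72, b=Δ1−h1·(2M1+M2)/6=-31/12
t_q=7/4 → seg 1, τ=3/4; S=-5+-31/12·τ+17/8·τ²+-17/72·τ³=-2991/512

  seg 0: a=-1 b=-113/24 c=0 d=17/24
  seg 1: a=-5 b=-31/12 c=17/8 d=-17/72
S(7/4) = -2991/512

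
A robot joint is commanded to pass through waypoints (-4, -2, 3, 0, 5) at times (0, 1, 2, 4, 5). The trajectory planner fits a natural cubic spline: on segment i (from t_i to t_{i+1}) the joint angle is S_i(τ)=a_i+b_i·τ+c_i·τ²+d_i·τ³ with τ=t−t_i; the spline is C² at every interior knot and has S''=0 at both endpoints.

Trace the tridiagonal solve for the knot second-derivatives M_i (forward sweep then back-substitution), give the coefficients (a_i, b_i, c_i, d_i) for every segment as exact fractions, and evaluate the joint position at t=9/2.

  seg 0: a=-4 b=48/61 c=0 d=74/61
  seg 1: a=-2 b=270/61 c=222/61 d=-187/61
  seg 2: a=3 b=153/61 c=-339/61 d=867/488
  seg 3: a=0 b=195/122 c=1245/244 d=-415/244
S(9/2) = 3635/1952

Δ: Δ0=2, Δ1=5, Δ2=-3/2, Δ3=5
row 1: diag=4, rhs=18; c'=1/4, d'=9/2
row 2: denom=6−1·1/4=23/4; d'=(-39−1·9/2)/(23/4)=-174/23
row 3: denom=6−2·8/23=122/23; d'=(39−2·-174/23)/(122/23)=1245/122
back: M3=1245/122
back: M2=-174/23−8/23·1245/122=-678/61
back: M1=9/2−1/4·-678/61=444/61
M: M0=0, M1=444/61, M2=-678/61, M3=1245/122, M4=0
seg 0: a=-4, c=M0/2=0, d=(M1−M0)/(6·1)=74/61, b=Δ0−h0·(2M0+M1)/6=48/61
seg 1: a=-2, c=M1/2=222/61, d=(M2−M1)/(6·1)=-187/61, b=Δ1−h1·(2M1+M2)/6=270/61
seg 2: a=3, c=M2/2=-339/61, d=(M3−M2)/(6·2)=867/488, b=Δ2−h2·(2M2+M3)/6=153/61
seg 3: a=0, c=M3/2=1245/244, d=(M4−M3)/(6·1)=-415/244, b=Δ3−h3·(2M3+M4)/6=195/122
t_q=9/2 → seg 3, τ=1/2; S=0+195/122·τ+1245/244·τ²+-415/244·τ³=3635/1952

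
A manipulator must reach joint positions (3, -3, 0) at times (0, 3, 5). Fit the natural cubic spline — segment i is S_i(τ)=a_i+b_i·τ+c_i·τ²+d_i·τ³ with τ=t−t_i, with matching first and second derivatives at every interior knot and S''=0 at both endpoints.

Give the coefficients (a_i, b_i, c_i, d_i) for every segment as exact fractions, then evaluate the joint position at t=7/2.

  seg 0: a=3 b=-61/20 c=0 d=7/60
  seg 1: a=-3 b=1/10 c=21/20 d=-7/40
S(7/2) = -867/320

Δ: Δ0=-2, Δ1=3/2
row 1: diag=10, rhs=21; c'=1/5, d'=21/10
back: M1=21/10
M: M0=0, M1=21/10, M2=0
seg 0: a=3, c=M0/2=0, d=(M1−M0)/(6·3)=7/60, b=Δ0−h0·(2M0+M1)/6=-61/20
seg 1: a=-3, c=M1/2=21/20, d=(M2−M1)/(6·2)=-7/40, b=Δ1−h1·(2M1+M2)/6=1/10
t_q=7/2 → seg 1, τ=1/2; S=-3+1/10·τ+21/20·τ²+-7/40·τ³=-867/320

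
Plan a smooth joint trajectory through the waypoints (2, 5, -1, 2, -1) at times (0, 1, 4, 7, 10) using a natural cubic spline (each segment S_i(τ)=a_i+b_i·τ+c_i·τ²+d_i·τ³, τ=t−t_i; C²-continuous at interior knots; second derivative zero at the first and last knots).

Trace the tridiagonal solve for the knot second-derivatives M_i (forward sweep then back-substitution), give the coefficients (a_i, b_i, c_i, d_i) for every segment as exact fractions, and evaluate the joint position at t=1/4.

Δ: Δ0=3, Δ1=-2, Δ2=1, Δ3=-1
row 1: diag=8, rhs=-30; c'=3/8, d'=-15/4
row 2: denom=12−3·3/8=87/8; d'=(18−3·-15/4)/(87/8)=78/29
row 3: denom=12−3·8/29=324/29; d'=(-12−3·78/29)/(324/29)=-97/54
back: M3=-97/54
back: M2=78/29−8/29·-97/54=86/27
back: M1=-15/4−3/8·86/27=-89/18
M: M0=0, M1=-89/18, M2=86/27, M3=-97/54, M4=0
seg 0: a=2, c=M0/2=0, d=(M1−M0)/(6·1)=-89/108, b=Δ0−h0·(2M0+M1)/6=413/108
seg 1: a=5, c=M1/2=-89/36, d=(M2−M1)/(6·3)=439/972, b=Δ1−h1·(2M1+M2)/6=73/54
seg 2: a=-1, c=M2/2=43/27, d=(M3−M2)/(6·3)=-269/972, b=Δ2−h2·(2M2+M3)/6=-139/108
seg 3: a=2, c=M3/2=-97/108, d=(M4−M3)/(6·3)=97/972, b=Δ3−h3·(2M3+M4)/6=43/54
t_q=1/4 → seg 0, τ=1/4; S=2+413/108·τ+0·τ²+-89/108·τ³=6781/2304

  seg 0: a=2 b=413/108 c=0 d=-89/108
  seg 1: a=5 b=73/54 c=-89/36 d=439/972
  seg 2: a=-1 b=-139/108 c=43/27 d=-269/972
  seg 3: a=2 b=43/54 c=-97/108 d=97/972
S(1/4) = 6781/2304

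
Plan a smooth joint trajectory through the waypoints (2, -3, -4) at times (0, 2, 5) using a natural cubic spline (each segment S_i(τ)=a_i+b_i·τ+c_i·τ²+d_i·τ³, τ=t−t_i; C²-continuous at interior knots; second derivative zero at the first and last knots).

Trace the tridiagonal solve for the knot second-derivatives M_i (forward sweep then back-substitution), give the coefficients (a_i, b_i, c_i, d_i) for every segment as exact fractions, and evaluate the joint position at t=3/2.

Δ: Δ0=-5/2, Δ1=-1/3
row 1: diag=10, rhs=13; c'=3/10, d'=13/10
back: M1=13/10
M: M0=0, M1=13/10, M2=0
seg 0: a=2, c=M0/2=0, d=(M1−M0)/(6·2)=13/120, b=Δ0−h0·(2M0+M1)/6=-44/15
seg 1: a=-3, c=M1/2=13/20, d=(M2−M1)/(6·3)=-13/180, b=Δ1−h1·(2M1+M2)/6=-49/30
t_q=3/2 → seg 0, τ=3/2; S=2+-44/15·τ+0·τ²+13/120·τ³=-651/320

  seg 0: a=2 b=-44/15 c=0 d=13/120
  seg 1: a=-3 b=-49/30 c=13/20 d=-13/180
S(3/2) = -651/320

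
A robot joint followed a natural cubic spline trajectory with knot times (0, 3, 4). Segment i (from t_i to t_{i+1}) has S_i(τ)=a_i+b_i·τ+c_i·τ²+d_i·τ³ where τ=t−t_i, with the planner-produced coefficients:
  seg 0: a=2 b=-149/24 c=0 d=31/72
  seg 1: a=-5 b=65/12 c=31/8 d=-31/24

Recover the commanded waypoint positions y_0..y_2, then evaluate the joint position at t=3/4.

y_0 = S_0(0) = a_0 = 2
y_1 = S_1(0) = a_1 = -5
y_2 = S_1(1) = 3
t_q=3/4 is in segment 0 (τ=3/4); S_0(τ)=-1267/512

y_0=2 y_1=-5 y_2=3
S(3/4) = -1267/512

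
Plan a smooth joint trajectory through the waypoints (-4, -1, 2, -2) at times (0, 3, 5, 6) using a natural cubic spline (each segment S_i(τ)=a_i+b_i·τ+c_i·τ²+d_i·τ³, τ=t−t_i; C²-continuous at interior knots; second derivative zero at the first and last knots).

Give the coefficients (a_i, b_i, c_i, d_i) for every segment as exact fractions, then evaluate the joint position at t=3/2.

  seg 0: a=-4 b=1/4 c=0 d=1/12
  seg 1: a=-1 b=5/2 c=3/4 d=-5/8
  seg 2: a=2 b=-2 c=-3 d=1
S(3/2) = -107/32

Δ: Δ0=1, Δ1=3/2, Δ2=-4
row 1: diag=10, rhs=3; c'=1/5, d'=3/10
row 2: denom=6−2·1/5=28/5; d'=(-33−2·3/10)/(28/5)=-6
back: M2=-6
back: M1=3/10−1/5·-6=3/2
M: M0=0, M1=3/2, M2=-6, M3=0
seg 0: a=-4, c=M0/2=0, d=(M1−M0)/(6·3)=1/12, b=Δ0−h0·(2M0+M1)/6=1/4
seg 1: a=-1, c=M1/2=3/4, d=(M2−M1)/(6·2)=-5/8, b=Δ1−h1·(2M1+M2)/6=5/2
seg 2: a=2, c=M2/2=-3, d=(M3−M2)/(6·1)=1, b=Δ2−h2·(2M2+M3)/6=-2
t_q=3/2 → seg 0, τ=3/2; S=-4+1/4·τ+0·τ²+1/12·τ³=-107/32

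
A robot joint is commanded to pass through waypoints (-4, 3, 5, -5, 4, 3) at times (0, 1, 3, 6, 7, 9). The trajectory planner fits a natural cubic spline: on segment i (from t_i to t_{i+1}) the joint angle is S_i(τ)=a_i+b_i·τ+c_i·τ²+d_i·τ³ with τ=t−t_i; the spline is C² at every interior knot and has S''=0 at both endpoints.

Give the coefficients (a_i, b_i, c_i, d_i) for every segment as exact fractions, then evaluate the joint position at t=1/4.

Δ: Δ0=7, Δ1=1, Δ2=-10/3, Δ3=9, Δ4=-1/2
row 1: diag=6, rhs=-36; c'=1/3, d'=-6
row 2: denom=10−2·1/3=28/3; d'=(-26−2·-6)/(28/3)=-3/2
row 3: denom=8−3·9/28=197/28; d'=(74−3·-3/2)/(197/28)=2198/197
row 4: denom=6−1·28/197=1154/197; d'=(-57−1·2198/197)/(1154/197)=-13427/1154
back: M4=-13427/1154
back: M3=2198/197−28/197·-13427/1154=7392/577
back: M2=-3/2−9/28·7392/577=-6483/1154
back: M1=-6−1/3·-6483/1154=-4763/1154
M: M0=0, M1=-4763/1154, M2=-6483/1154, M3=7392/577, M4=-13427/1154, M5=0
seg 0: a=-4, c=M0/2=0, d=(M1−M0)/(6·1)=-4763/6924, b=Δ0−h0·(2M0+M1)/6=53231/6924
seg 1: a=3, c=M1/2=-4763/2308, d=(M2−M1)/(6·2)=-215/1731, b=Δ1−h1·(2M1+M2)/6=19471/3462
seg 2: a=5, c=M2/2=-6483/2308, d=(M3−M2)/(6·3)=2363/2308, b=Δ2−h2·(2M2+M3)/6=-14267/3462
seg 3: a=-5, c=M3/2=3696/577, d=(M4−M3)/(6·1)=-28211/6924, b=Δ3−h3·(2M3+M4)/6=46175/6924
seg 4: a=4, c=M4/2=-13427/2308, d=(M5−M4)/(6·2)=13427/13848, b=Δ4−h4·(2M4+M5)/6=25123/3462
t_q=1/4 → seg 0, τ=1/4; S=-4+53231/6924·τ+0·τ²+-4763/6924·τ³=-308537/147712

  seg 0: a=-4 b=53231/6924 c=0 d=-4763/6924
  seg 1: a=3 b=19471/3462 c=-4763/2308 d=-215/1731
  seg 2: a=5 b=-14267/3462 c=-6483/2308 d=2363/2308
  seg 3: a=-5 b=46175/6924 c=3696/577 d=-28211/6924
  seg 4: a=4 b=25123/3462 c=-13427/2308 d=13427/13848
S(1/4) = -308537/147712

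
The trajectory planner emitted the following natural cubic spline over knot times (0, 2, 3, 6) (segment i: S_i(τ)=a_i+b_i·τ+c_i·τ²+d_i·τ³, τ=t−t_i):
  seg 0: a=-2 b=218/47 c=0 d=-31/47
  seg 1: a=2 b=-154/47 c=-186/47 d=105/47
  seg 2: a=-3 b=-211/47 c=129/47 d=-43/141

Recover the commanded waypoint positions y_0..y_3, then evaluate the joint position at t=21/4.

y_0 = S_0(0) = a_0 = -2
y_1 = S_1(0) = a_1 = 2
y_2 = S_2(0) = a_2 = -3
y_3 = S_2(3) = 0
t_q=21/4 is in segment 2 (τ=9/4); S_2(τ)=-8061/3008

y_0=-2 y_1=2 y_2=-3 y_3=0
S(21/4) = -8061/3008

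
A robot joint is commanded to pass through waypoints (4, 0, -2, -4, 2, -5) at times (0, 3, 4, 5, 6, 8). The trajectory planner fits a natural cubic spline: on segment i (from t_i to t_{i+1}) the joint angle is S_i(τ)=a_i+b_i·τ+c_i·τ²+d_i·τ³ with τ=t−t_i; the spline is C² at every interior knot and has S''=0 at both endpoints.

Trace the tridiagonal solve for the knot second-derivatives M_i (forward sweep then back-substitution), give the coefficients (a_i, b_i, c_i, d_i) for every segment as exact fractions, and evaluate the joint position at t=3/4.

Δ: Δ0=-4/3, Δ1=-2, Δ2=-2, Δ3=6, Δ4=-7/2
row 1: diag=8, rhs=-4; c'=1/8, d'=-1/2
row 2: denom=4−1·1/8=31/8; d'=(0−1·-1/2)/(31/8)=4/31
row 3: denom=4−1·8/31=116/31; d'=(48−1·4/31)/(116/31)=371/29
row 4: denom=6−1·31/116=665/116; d'=(-57−1·371/29)/(665/116)=-8096/665
back: M4=-8096/665
back: M3=371/29−31/116·-8096/665=10671/665
back: M2=4/31−8/31·10671/665=-2668/665
back: M1=-1/2−1/8·-2668/665=1/665
M: M0=0, M1=1/665, M2=-2668/665, M3=10671/665, M4=-8096/665, M5=0
seg 0: a=4, c=M0/2=0, d=(M1−M0)/(6·3)=1/11970, b=Δ0−h0·(2M0+M1)/6=-5323/3990
seg 1: a=0, c=M1/2=1/1330, d=(M2−M1)/(6·1)=-2669/3990, b=Δ1−h1·(2M1+M2)/6=-2657/1995
seg 2: a=-2, c=M2/2=-1334/665, d=(M3−M2)/(6·1)=13339/3990, b=Δ2−h2·(2M2+M3)/6=-2663/798
seg 3: a=-4, c=M3/2=10671/1330, d=(M4−M3)/(6·1)=-2681/570, b=Δ3−h3·(2M3+M4)/6=5347/1995
seg 4: a=2, c=M4/2=-4048/665, d=(M5−M4)/(6·2)=2024/1995, b=Δ4−h4·(2M4+M5)/6=18419/3990
t_q=3/4 → seg 0, τ=3/4; S=4+-5323/3990·τ+0·τ²+1/11970·τ³=51063/17024

  seg 0: a=4 b=-5323/3990 c=0 d=1/11970
  seg 1: a=0 b=-2657/1995 c=1/1330 d=-2669/3990
  seg 2: a=-2 b=-2663/798 c=-1334/665 d=13339/3990
  seg 3: a=-4 b=5347/1995 c=10671/1330 d=-2681/570
  seg 4: a=2 b=18419/3990 c=-4048/665 d=2024/1995
S(3/4) = 51063/17024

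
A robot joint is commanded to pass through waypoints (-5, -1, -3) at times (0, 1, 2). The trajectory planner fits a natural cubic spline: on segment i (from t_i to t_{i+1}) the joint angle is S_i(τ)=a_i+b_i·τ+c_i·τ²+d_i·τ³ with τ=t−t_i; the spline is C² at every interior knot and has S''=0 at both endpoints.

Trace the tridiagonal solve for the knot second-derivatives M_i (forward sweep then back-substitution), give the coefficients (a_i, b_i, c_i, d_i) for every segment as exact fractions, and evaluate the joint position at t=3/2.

  seg 0: a=-5 b=11/2 c=0 d=-3/2
  seg 1: a=-1 b=1 c=-9/2 d=3/2
S(3/2) = -23/16

Δ: Δ0=4, Δ1=-2
row 1: diag=4, rhs=-36; c'=1/4, d'=-9
back: M1=-9
M: M0=0, M1=-9, M2=0
seg 0: a=-5, c=M0/2=0, d=(M1−M0)/(6·1)=-3/2, b=Δ0−h0·(2M0+M1)/6=11/2
seg 1: a=-1, c=M1/2=-9/2, d=(M2−M1)/(6·1)=3/2, b=Δ1−h1·(2M1+M2)/6=1
t_q=3/2 → seg 1, τ=1/2; S=-1+1·τ+-9/2·τ²+3/2·τ³=-23/16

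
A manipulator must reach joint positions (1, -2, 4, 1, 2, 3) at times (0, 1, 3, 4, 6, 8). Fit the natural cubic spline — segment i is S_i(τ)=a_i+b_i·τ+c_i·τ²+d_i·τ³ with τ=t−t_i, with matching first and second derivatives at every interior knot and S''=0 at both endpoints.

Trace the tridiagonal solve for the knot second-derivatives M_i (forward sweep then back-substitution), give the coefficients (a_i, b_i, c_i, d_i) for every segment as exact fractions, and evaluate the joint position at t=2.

Δ: Δ0=-3, Δ1=3, Δ2=-3, Δ3=1/2, Δ4=1/2
row 1: diag=6, rhs=36; c'=1/3, d'=6
row 2: denom=6−2·1/3=16/3; d'=(-36−2·6)/(16/3)=-9
row 3: denom=6−1·3/16=93/16; d'=(21−1·-9)/(93/16)=160/31
row 4: denom=8−2·32/93=680/93; d'=(0−2·160/31)/(680/93)=-24/17
back: M4=-24/17
back: M3=160/31−32/93·-24/17=96/17
back: M2=-9−3/16·96/17=-171/17
back: M1=6−1/3·-171/17=159/17
M: M0=0, M1=159/17, M2=-171/17, M3=96/17, M4=-24/17, M5=0
seg 0: a=1, c=M0/2=0, d=(M1−M0)/(6·1)=53/34, b=Δ0−h0·(2M0+M1)/6=-155/34
seg 1: a=-2, c=M1/2=159/34, d=(M2−M1)/(6·2)=-55/34, b=Δ1−h1·(2M1+M2)/6=2/17
seg 2: a=4, c=M2/2=-171/34, d=(M3−M2)/(6·1)=89/34, b=Δ2−h2·(2M2+M3)/6=-10/17
seg 3: a=1, c=M3/2=48/17, d=(M4−M3)/(6·2)=-10/17, b=Δ3−h3·(2M3+M4)/6=-95/34
seg 4: a=2, c=M4/2=-12/17, d=(M5−M4)/(6·2)=2/17, b=Δ4−h4·(2M4+M5)/6=49/34
t_q=2 → seg 1, τ=1; S=-2+2/17·τ+159/34·τ²+-55/34·τ³=20/17

  seg 0: a=1 b=-155/34 c=0 d=53/34
  seg 1: a=-2 b=2/17 c=159/34 d=-55/34
  seg 2: a=4 b=-10/17 c=-171/34 d=89/34
  seg 3: a=1 b=-95/34 c=48/17 d=-10/17
  seg 4: a=2 b=49/34 c=-12/17 d=2/17
S(2) = 20/17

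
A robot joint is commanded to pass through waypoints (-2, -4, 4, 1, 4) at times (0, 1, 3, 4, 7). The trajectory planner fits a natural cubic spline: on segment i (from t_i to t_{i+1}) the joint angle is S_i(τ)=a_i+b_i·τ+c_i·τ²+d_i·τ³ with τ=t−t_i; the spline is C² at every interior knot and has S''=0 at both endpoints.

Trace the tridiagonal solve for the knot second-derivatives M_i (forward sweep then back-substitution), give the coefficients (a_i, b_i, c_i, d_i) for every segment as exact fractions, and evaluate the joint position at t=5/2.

  seg 0: a=-2 b=-451/125 c=0 d=201/125
  seg 1: a=-4 b=152/125 c=603/125 d=-429/250
  seg 2: a=4 b=-2/25 c=-684/125 d=319/125
  seg 3: a=1 b=-421/125 c=273/125 d=-91/375
S(5/2) = 5773/2000

Δ: Δ0=-2, Δ1=4, Δ2=-3, Δ3=1
row 1: diag=6, rhs=36; c'=1/3, d'=6
row 2: denom=6−2·1/3=16/3; d'=(-42−2·6)/(16/3)=-81/8
row 3: denom=8−1·3/16=125/16; d'=(24−1·-81/8)/(125/16)=546/125
back: M3=546/125
back: M2=-81/8−3/16·546/125=-1368/125
back: M1=6−1/3·-1368/125=1206/125
M: M0=0, M1=1206/125, M2=-1368/125, M3=546/125, M4=0
seg 0: a=-2, c=M0/2=0, d=(M1−M0)/(6·1)=201/125, b=Δ0−h0·(2M0+M1)/6=-451/125
seg 1: a=-4, c=M1/2=603/125, d=(M2−M1)/(6·2)=-429/250, b=Δ1−h1·(2M1+M2)/6=152/125
seg 2: a=4, c=M2/2=-684/125, d=(M3−M2)/(6·1)=319/125, b=Δ2−h2·(2M2+M3)/6=-2/25
seg 3: a=1, c=M3/2=273/125, d=(M4−M3)/(6·3)=-91/375, b=Δ3−h3·(2M3+M4)/6=-421/125
t_q=5/2 → seg 1, τ=3/2; S=-4+152/125·τ+603/125·τ²+-429/250·τ³=5773/2000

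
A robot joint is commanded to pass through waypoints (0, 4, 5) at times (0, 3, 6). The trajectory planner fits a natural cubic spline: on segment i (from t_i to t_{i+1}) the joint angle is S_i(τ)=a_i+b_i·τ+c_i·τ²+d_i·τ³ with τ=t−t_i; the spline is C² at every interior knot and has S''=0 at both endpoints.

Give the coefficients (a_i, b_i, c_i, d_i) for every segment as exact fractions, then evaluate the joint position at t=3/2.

  seg 0: a=0 b=19/12 c=0 d=-1/36
  seg 1: a=4 b=5/6 c=-1/4 d=1/36
S(3/2) = 73/32

Δ: Δ0=4/3, Δ1=1/3
row 1: diag=12, rhs=-6; c'=1/4, d'=-1/2
back: M1=-1/2
M: M0=0, M1=-1/2, M2=0
seg 0: a=0, c=M0/2=0, d=(M1−M0)/(6·3)=-1/36, b=Δ0−h0·(2M0+M1)/6=19/12
seg 1: a=4, c=M1/2=-1/4, d=(M2−M1)/(6·3)=1/36, b=Δ1−h1·(2M1+M2)/6=5/6
t_q=3/2 → seg 0, τ=3/2; S=0+19/12·τ+0·τ²+-1/36·τ³=73/32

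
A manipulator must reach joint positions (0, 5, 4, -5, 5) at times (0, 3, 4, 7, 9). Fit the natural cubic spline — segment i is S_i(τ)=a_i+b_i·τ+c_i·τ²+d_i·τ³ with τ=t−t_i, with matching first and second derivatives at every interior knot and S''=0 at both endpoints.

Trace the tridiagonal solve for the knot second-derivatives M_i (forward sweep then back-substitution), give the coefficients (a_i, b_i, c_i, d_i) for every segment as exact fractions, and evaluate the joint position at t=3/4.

Δ: Δ0=5/3, Δ1=-1, Δ2=-3, Δ3=5
row 1: diag=8, rhs=-16; c'=1/8, d'=-2
row 2: denom=8−1·1/8=63/8; d'=(-12−1·-2)/(63/8)=-80/63
row 3: denom=10−3·8/21=62/7; d'=(48−3·-80/63)/(62/7)=544/93
back: M3=544/93
back: M2=-80/63−8/21·544/93=-976/279
back: M1=-2−1/8·-976/279=-436/279
M: M0=0, M1=-436/279, M2=-976/279, M3=544/93, M4=0
seg 0: a=0, c=M0/2=0, d=(M1−M0)/(6·3)=-218/2511, b=Δ0−h0·(2M0+M1)/6=683/279
seg 1: a=5, c=M1/2=-218/279, d=(M2−M1)/(6·1)=-10/31, b=Δ1−h1·(2M1+M2)/6=29/279
seg 2: a=4, c=M2/2=-488/279, d=(M3−M2)/(6·3)=1304/2511, b=Δ2−h2·(2M2+M3)/6=-677/279
seg 3: a=-5, c=M3/2=272/93, d=(M4−M3)/(6·2)=-136/279, b=Δ3−h3·(2M3+M4)/6=307/279
t_q=3/4 → seg 0, τ=3/4; S=0+683/279·τ+0·τ²+-218/2511·τ³=1785/992

  seg 0: a=0 b=683/279 c=0 d=-218/2511
  seg 1: a=5 b=29/279 c=-218/279 d=-10/31
  seg 2: a=4 b=-677/279 c=-488/279 d=1304/2511
  seg 3: a=-5 b=307/279 c=272/93 d=-136/279
S(3/4) = 1785/992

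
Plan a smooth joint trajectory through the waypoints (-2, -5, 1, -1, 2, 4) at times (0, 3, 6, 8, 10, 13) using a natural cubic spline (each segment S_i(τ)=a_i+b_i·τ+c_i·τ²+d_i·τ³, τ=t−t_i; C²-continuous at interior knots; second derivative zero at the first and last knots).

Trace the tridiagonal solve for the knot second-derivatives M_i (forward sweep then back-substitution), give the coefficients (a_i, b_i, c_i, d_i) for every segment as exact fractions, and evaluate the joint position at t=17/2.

  seg 0: a=-2 b=-1414/663 c=0 d=751/5967
  seg 1: a=-5 b=839/663 c=751/663 d=-1766/5967
  seg 2: a=1 b=47/663 c=-1015/663 d=110/221
  seg 3: a=-1 b=-53/663 c=965/663 d=-1765/5304
  seg 4: a=2 b=773/442 c=-1435/2652 d=1435/23868
S(17/2) = -10151/14144

Δ: Δ0=-1, Δ1=2, Δ2=-1, Δ3=3/2, Δ4=2/3
row 1: diag=12, rhs=18; c'=1/4, d'=3/2
row 2: denom=10−3·1/4=37/4; d'=(-18−3·3/2)/(37/4)=-90/37
row 3: denom=8−2·8/37=280/37; d'=(15−2·-90/37)/(280/37)=21/8
row 4: denom=10−2·37/140=663/70; d'=(-5−2·21/8)/(663/70)=-1435/1326
back: M4=-1435/1326
back: M3=21/8−37/140·-1435/1326=1930/663
back: M2=-90/37−8/37·1930/663=-2030/663
back: M1=3/2−1/4·-2030/663=1502/663
M: M0=0, M1=1502/663, M2=-2030/663, M3=1930/663, M4=-1435/1326, M5=0
seg 0: a=-2, c=M0/2=0, d=(M1−M0)/(6·3)=751/5967, b=Δ0−h0·(2M0+M1)/6=-1414/663
seg 1: a=-5, c=M1/2=751/663, d=(M2−M1)/(6·3)=-1766/5967, b=Δ1−h1·(2M1+M2)/6=839/663
seg 2: a=1, c=M2/2=-1015/663, d=(M3−M2)/(6·2)=110/221, b=Δ2−h2·(2M2+M3)/6=47/663
seg 3: a=-1, c=M3/2=965/663, d=(M4−M3)/(6·2)=-1765/5304, b=Δ3−h3·(2M3+M4)/6=-53/663
seg 4: a=2, c=M4/2=-1435/2652, d=(M5−M4)/(6·3)=1435/23868, b=Δ4−h4·(2M4+M5)/6=773/442
t_q=17/2 → seg 3, τ=1/2; S=-1+-53/663·τ+965/663·τ²+-1765/5304·τ³=-10151/14144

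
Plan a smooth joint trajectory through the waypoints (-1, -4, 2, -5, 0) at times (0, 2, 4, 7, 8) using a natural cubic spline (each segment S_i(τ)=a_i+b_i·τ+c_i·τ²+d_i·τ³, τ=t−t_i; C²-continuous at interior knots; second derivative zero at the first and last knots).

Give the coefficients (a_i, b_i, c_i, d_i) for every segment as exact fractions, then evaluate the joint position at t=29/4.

Δ: Δ0=-3/2, Δ1=3, Δ2=-7/3, Δ3=5
row 1: diag=8, rhs=27; c'=1/4, d'=27/8
row 2: denom=10−2·1/4=19/2; d'=(-32−2·27/8)/(19/2)=-155/38
row 3: denom=8−3·6/19=134/19; d'=(44−3·-155/38)/(134/19)=2137/268
back: M3=2137/268
back: M2=-155/38−6/19·2137/268=-442/67
back: M1=27/8−1/4·-442/67=2693/536
M: M0=0, M1=2693/536, M2=-442/67, M3=2137/268, M4=0
seg 0: a=-1, c=M0/2=0, d=(M1−M0)/(6·2)=2693/6432, b=Δ0−h0·(2M0+M1)/6=-5105/1608
seg 1: a=-4, c=M1/2=2693/1072, d=(M2−M1)/(6·2)=-6229/6432, b=Δ1−h1·(2M1+M2)/6=1487/804
seg 2: a=2, c=M2/2=-221/67, d=(M3−M2)/(6·3)=3905/4824, b=Δ2−h2·(2M2+M3)/6=445/1608
seg 3: a=-5, c=M3/2=2137/536, d=(M4−M3)/(6·1)=-2137/1608, b=Δ3−h3·(2M3+M4)/6=1883/804
t_q=29/4 → seg 3, τ=1/4; S=-5+1883/804·τ+2137/536·τ²+-2137/1608·τ³=-143599/34304

  seg 0: a=-1 b=-5105/1608 c=0 d=2693/6432
  seg 1: a=-4 b=1487/804 c=2693/1072 d=-6229/6432
  seg 2: a=2 b=445/1608 c=-221/67 d=3905/4824
  seg 3: a=-5 b=1883/804 c=2137/536 d=-2137/1608
S(29/4) = -143599/34304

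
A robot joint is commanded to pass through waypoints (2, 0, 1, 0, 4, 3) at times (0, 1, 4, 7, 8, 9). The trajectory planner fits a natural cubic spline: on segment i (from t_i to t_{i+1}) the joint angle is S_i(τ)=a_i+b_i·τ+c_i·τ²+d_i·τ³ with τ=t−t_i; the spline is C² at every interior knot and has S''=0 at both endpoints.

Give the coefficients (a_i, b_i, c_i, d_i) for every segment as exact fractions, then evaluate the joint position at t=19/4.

  seg 0: a=2 b=-1955/803 c=0 d=349/803
  seg 1: a=0 b=-908/803 c=1047/803 d=-536/1971
  seg 2: a=1 b=-522/803 c=-2755/2409 d=9028/21681
  seg 3: a=0 b=2996/803 c=2091/803 d=-1875/803
  seg 4: a=4 b=1553/803 c=-3534/803 d=1178/803
S(19/4) = 36/803

Δ: Δ0=-2, Δ1=1/3, Δ2=-1/3, Δ3=4, Δ4=-1
row 1: diag=8, rhs=14; c'=3/8, d'=7/4
row 2: denom=12−3·3/8=87/8; d'=(-4−3·7/4)/(87/8)=-74/87
row 3: denom=8−3·8/29=208/29; d'=(26−3·-74/87)/(208/29)=207/52
row 4: denom=4−1·29/208=803/208; d'=(-30−1·207/52)/(803/208)=-7068/803
back: M4=-7068/803
back: M3=207/52−29/208·-7068/803=4182/803
back: M2=-74/87−8/29·4182/803=-5510/2409
back: M1=7/4−3/8·-5510/2409=2094/803
M: M0=0, M1=2094/803, M2=-5510/2409, M3=4182/803, M4=-7068/803, M5=0
seg 0: a=2, c=M0/2=0, d=(M1−M0)/(6·1)=349/803, b=Δ0−h0·(2M0+M1)/6=-1955/803
seg 1: a=0, c=M1/2=1047/803, d=(M2−M1)/(6·3)=-536/1971, b=Δ1−h1·(2M1+M2)/6=-908/803
seg 2: a=1, c=M2/2=-2755/2409, d=(M3−M2)/(6·3)=9028/21681, b=Δ2−h2·(2M2+M3)/6=-522/803
seg 3: a=0, c=M3/2=2091/803, d=(M4−M3)/(6·1)=-1875/803, b=Δ3−h3·(2M3+M4)/6=2996/803
seg 4: a=4, c=M4/2=-3534/803, d=(M5−M4)/(6·1)=1178/803, b=Δ4−h4·(2M4+M5)/6=1553/803
t_q=19/4 → seg 2, τ=3/4; S=1+-522/803·τ+-2755/2409·τ²+9028/21681·τ³=36/803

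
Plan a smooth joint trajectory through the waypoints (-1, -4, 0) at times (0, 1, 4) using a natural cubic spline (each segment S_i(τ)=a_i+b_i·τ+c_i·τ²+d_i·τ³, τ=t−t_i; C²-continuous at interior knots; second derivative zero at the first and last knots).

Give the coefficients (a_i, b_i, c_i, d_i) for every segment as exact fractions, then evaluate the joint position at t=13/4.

  seg 0: a=-1 b=-85/24 c=0 d=13/24
  seg 1: a=-4 b=-23/12 c=13/8 d=-13/72
S(13/4) = -1097/512

Δ: Δ0=-3, Δ1=4/3
row 1: diag=8, rhs=26; c'=3/8, d'=13/4
back: M1=13/4
M: M0=0, M1=13/4, M2=0
seg 0: a=-1, c=M0/2=0, d=(M1−M0)/(6·1)=13/24, b=Δ0−h0·(2M0+M1)/6=-85/24
seg 1: a=-4, c=M1/2=13/8, d=(M2−M1)/(6·3)=-13/72, b=Δ1−h1·(2M1+M2)/6=-23/12
t_q=13/4 → seg 1, τ=9/4; S=-4+-23/12·τ+13/8·τ²+-13/72·τ³=-1097/512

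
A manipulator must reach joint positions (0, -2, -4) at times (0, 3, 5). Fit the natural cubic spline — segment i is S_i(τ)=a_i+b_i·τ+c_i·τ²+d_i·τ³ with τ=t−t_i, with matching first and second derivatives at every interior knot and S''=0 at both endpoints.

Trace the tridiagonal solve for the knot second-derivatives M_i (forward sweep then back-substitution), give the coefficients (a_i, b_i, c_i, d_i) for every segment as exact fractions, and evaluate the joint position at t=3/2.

Δ: Δ0=-2/3, Δ1=-1
row 1: diag=10, rhs=-2; c'=1/5, d'=-1/5
back: M1=-1/5
M: M0=0, M1=-1/5, M2=0
seg 0: a=0, c=M0/2=0, d=(M1−M0)/(6·3)=-1/90, b=Δ0−h0·(2M0+M1)/6=-17/30
seg 1: a=-2, c=M1/2=-1/10, d=(M2−M1)/(6·2)=1/60, b=Δ1−h1·(2M1+M2)/6=-13/15
t_q=3/2 → seg 0, τ=3/2; S=0+-17/30·τ+0·τ²+-1/90·τ³=-71/80

  seg 0: a=0 b=-17/30 c=0 d=-1/90
  seg 1: a=-2 b=-13/15 c=-1/10 d=1/60
S(3/2) = -71/80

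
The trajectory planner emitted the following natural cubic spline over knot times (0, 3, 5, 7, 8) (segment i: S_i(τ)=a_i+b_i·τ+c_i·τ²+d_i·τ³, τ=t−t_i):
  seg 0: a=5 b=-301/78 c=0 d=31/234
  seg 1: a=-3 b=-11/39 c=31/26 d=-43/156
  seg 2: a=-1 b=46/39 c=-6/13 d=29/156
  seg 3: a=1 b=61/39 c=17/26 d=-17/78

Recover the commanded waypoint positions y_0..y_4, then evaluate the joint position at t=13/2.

y_0 = S_0(0) = a_0 = 5
y_1 = S_1(0) = a_1 = -3
y_2 = S_2(0) = a_2 = -1
y_3 = S_3(0) = a_3 = 1
y_4 = S_3(1) = 3
t_q=13/2 is in segment 2 (τ=3/2); S_2(τ)=149/416

y_0=5 y_1=-3 y_2=-1 y_3=1 y_4=3
S(13/2) = 149/416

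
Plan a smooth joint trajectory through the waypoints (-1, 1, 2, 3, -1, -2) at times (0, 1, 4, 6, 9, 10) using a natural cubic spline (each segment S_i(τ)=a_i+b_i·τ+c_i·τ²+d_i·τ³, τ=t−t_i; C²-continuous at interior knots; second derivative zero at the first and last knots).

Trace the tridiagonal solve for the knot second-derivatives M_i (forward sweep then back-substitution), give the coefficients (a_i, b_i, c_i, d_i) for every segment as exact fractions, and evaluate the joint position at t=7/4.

Δ: Δ0=2, Δ1=1/3, Δ2=1/2, Δ3=-4/3, Δ4=-1
row 1: diag=8, rhs=-10; c'=3/8, d'=-5/4
row 2: denom=10−3·3/8=71/8; d'=(1−3·-5/4)/(71/8)=38/71
row 3: denom=10−2·16/71=678/71; d'=(-11−2·38/71)/(678/71)=-857/678
row 4: denom=8−3·71/226=1595/226; d'=(2−3·-857/678)/(1595/226)=119/145
back: M4=119/145
back: M3=-857/678−71/226·119/145=-662/435
back: M2=38/71−16/71·-662/435=382/435
back: M1=-5/4−3/8·382/435=-229/145
M: M0=0, M1=-229/145, M2=382/435, M3=-662/435, M4=119/145, M5=0
seg 0: a=-1, c=M0/2=0, d=(M1−M0)/(6·1)=-229/870, b=Δ0−h0·(2M0+M1)/6=1969/870
seg 1: a=1, c=M1/2=-229/290, d=(M2−M1)/(6·3)=1069/7830, b=Δ1−h1·(2M1+M2)/6=641/435
seg 2: a=2, c=M2/2=191/435, d=(M3−M2)/(6·2)=-1/5, b=Δ2−h2·(2M2+M3)/6=367/870
seg 3: a=3, c=M3/2=-331/435, d=(M4−M3)/(6·3)=1019/7830, b=Δ3−h3·(2M3+M4)/6=-193/870
seg 4: a=-1, c=M4/2=119/290, d=(M5−M4)/(6·1)=-119/870, b=Δ4−h4·(2M4+M5)/6=-554/435
t_q=7/4 → seg 1, τ=3/4; S=1+641/435·τ+-229/290·τ²+1069/7830·τ³=31897/18560

  seg 0: a=-1 b=1969/870 c=0 d=-229/870
  seg 1: a=1 b=641/435 c=-229/290 d=1069/7830
  seg 2: a=2 b=367/870 c=191/435 d=-1/5
  seg 3: a=3 b=-193/870 c=-331/435 d=1019/7830
  seg 4: a=-1 b=-554/435 c=119/290 d=-119/870
S(7/4) = 31897/18560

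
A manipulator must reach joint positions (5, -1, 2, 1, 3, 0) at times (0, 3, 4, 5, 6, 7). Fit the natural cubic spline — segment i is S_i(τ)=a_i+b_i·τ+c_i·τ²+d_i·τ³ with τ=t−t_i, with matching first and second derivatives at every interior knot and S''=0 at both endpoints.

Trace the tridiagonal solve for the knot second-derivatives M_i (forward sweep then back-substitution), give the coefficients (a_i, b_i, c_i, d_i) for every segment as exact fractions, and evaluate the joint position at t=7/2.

  seg 0: a=5 b=-1937/433 c=0 d=119/433
  seg 1: a=-1 b=1276/433 c=1071/433 d=-1048/433
  seg 2: a=2 b=274/433 c=-2073/433 d=1366/433
  seg 3: a=1 b=226/433 c=2025/433 d=-1385/433
  seg 4: a=3 b=121/433 c=-2130/433 d=710/433
S(7/2) = 1367/1732

Δ: Δ0=-2, Δ1=3, Δ2=-1, Δ3=2, Δ4=-3
row 1: diag=8, rhs=30; c'=1/8, d'=15/4
row 2: denom=4−1·1/8=31/8; d'=(-24−1·15/4)/(31/8)=-222/31
row 3: denom=4−1·8/31=116/31; d'=(18−1·-222/31)/(116/31)=195/29
row 4: denom=4−1·31/116=433/116; d'=(-30−1·195/29)/(433/116)=-4260/433
back: M4=-4260/433
back: M3=195/29−31/116·-4260/433=4050/433
back: M2=-222/31−8/31·4050/433=-4146/433
back: M1=15/4−1/8·-4146/433=2142/433
M: M0=0, M1=2142/433, M2=-4146/433, M3=4050/433, M4=-4260/433, M5=0
seg 0: a=5, c=M0/2=0, d=(M1−M0)/(6·3)=119/433, b=Δ0−h0·(2M0+M1)/6=-1937/433
seg 1: a=-1, c=M1/2=1071/433, d=(M2−M1)/(6·1)=-1048/433, b=Δ1−h1·(2M1+M2)/6=1276/433
seg 2: a=2, c=M2/2=-2073/433, d=(M3−M2)/(6·1)=1366/433, b=Δ2−h2·(2M2+M3)/6=274/433
seg 3: a=1, c=M3/2=2025/433, d=(M4−M3)/(6·1)=-1385/433, b=Δ3−h3·(2M3+M4)/6=226/433
seg 4: a=3, c=M4/2=-2130/433, d=(M5−M4)/(6·1)=710/433, b=Δ4−h4·(2M4+M5)/6=121/433
t_q=7/2 → seg 1, τ=1/2; S=-1+1276/433·τ+1071/433·τ²+-1048/433·τ³=1367/1732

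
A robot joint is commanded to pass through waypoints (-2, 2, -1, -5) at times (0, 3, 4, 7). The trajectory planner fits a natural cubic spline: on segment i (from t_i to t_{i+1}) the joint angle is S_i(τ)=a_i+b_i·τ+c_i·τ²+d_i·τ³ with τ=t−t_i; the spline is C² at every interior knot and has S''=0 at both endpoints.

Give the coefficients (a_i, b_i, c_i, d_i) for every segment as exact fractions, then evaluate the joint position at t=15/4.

Δ: Δ0=4/3, Δ1=-3, Δ2=-4/3
row 1: diag=8, rhs=-26; c'=1/8, d'=-13/4
row 2: denom=8−1·1/8=63/8; d'=(10−1·-13/4)/(63/8)=106/63
back: M2=106/63
back: M1=-13/4−1/8·106/63=-218/63
M: M0=0, M1=-218/63, M2=106/63, M3=0
seg 0: a=-2, c=M0/2=0, d=(M1−M0)/(6·3)=-109/567, b=Δ0−h0·(2M0+M1)/6=193/63
seg 1: a=2, c=M1/2=-109/63, d=(M2−M1)/(6·1)=6/7, b=Δ1−h1·(2M1+M2)/6=-134/63
seg 2: a=-1, c=M2/2=53/63, d=(M3−M2)/(6·3)=-53/567, b=Δ2−h2·(2M2+M3)/6=-190/63
t_q=15/4 → seg 1, τ=3/4; S=2+-134/63·τ+-109/63·τ²+6/7·τ³=-139/672

  seg 0: a=-2 b=193/63 c=0 d=-109/567
  seg 1: a=2 b=-134/63 c=-109/63 d=6/7
  seg 2: a=-1 b=-190/63 c=53/63 d=-53/567
S(15/4) = -139/672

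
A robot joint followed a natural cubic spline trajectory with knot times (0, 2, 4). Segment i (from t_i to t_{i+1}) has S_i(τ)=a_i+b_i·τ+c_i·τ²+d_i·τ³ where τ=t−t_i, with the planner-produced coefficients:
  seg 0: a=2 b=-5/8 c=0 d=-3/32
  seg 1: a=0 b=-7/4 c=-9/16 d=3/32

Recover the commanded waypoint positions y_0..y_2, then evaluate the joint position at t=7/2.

y_0=2 y_1=0 y_2=-5
S(7/2) = -915/256

y_0 = S_0(0) = a_0 = 2
y_1 = S_1(0) = a_1 = 0
y_2 = S_1(2) = -5
t_q=7/2 is in segment 1 (τ=3/2); S_1(τ)=-915/256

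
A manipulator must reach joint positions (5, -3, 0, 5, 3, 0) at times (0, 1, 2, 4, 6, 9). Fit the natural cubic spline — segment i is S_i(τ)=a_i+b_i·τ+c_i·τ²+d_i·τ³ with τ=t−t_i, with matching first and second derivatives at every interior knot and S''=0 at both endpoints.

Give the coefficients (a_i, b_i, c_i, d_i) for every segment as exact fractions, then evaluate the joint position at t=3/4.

  seg 0: a=5 b=-4312/397 c=0 d=1136/397
  seg 1: a=-3 b=-904/397 c=3408/397 d=-1313/397
  seg 2: a=0 b=1973/397 c=-531/397 d=163/3176
  seg 3: a=5 b=187/794 c=-1635/1588 d=327/1588
  seg 4: a=3 b=-1121/794 c=327/1588 d=-109/4764
S(3/4) = -3079/1588

Δ: Δ0=-8, Δ1=3, Δ2=5/2, Δ3=-1, Δ4=-1
row 1: diag=4, rhs=66; c'=1/4, d'=33/2
row 2: denom=6−1·1/4=23/4; d'=(-3−1·33/2)/(23/4)=-78/23
row 3: denom=8−2·8/23=168/23; d'=(-21−2·-78/23)/(168/23)=-109/56
row 4: denom=10−2·23/84=397/42; d'=(0−2·-109/56)/(397/42)=327/794
back: M4=327/794
back: M3=-109/56−23/84·327/794=-1635/794
back: M2=-78/23−8/23·-1635/794=-1062/397
back: M1=33/2−1/4·-1062/397=6816/397
M: M0=0, M1=6816/397, M2=-1062/397, M3=-1635/794, M4=327/794, M5=0
seg 0: a=5, c=M0/2=0, d=(M1−M0)/(6·1)=1136/397, b=Δ0−h0·(2M0+M1)/6=-4312/397
seg 1: a=-3, c=M1/2=3408/397, d=(M2−M1)/(6·1)=-1313/397, b=Δ1−h1·(2M1+M2)/6=-904/397
seg 2: a=0, c=M2/2=-531/397, d=(M3−M2)/(6·2)=163/3176, b=Δ2−h2·(2M2+M3)/6=1973/397
seg 3: a=5, c=M3/2=-1635/1588, d=(M4−M3)/(6·2)=327/1588, b=Δ3−h3·(2M3+M4)/6=187/794
seg 4: a=3, c=M4/2=327/1588, d=(M5−M4)/(6·3)=-109/4764, b=Δ4−h4·(2M4+M5)/6=-1121/794
t_q=3/4 → seg 0, τ=3/4; S=5+-4312/397·τ+0·τ²+1136/397·τ³=-3079/1588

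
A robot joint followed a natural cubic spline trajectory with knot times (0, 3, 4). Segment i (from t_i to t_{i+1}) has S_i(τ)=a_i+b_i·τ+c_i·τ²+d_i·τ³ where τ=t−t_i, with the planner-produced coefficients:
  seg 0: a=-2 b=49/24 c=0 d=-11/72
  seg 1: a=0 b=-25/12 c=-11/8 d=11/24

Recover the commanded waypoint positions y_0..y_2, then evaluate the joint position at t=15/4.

y_0 = S_0(0) = a_0 = -2
y_1 = S_1(0) = a_1 = 0
y_2 = S_1(1) = -3
t_q=15/4 is in segment 1 (τ=3/4); S_1(τ)=-1097/512

y_0=-2 y_1=0 y_2=-3
S(15/4) = -1097/512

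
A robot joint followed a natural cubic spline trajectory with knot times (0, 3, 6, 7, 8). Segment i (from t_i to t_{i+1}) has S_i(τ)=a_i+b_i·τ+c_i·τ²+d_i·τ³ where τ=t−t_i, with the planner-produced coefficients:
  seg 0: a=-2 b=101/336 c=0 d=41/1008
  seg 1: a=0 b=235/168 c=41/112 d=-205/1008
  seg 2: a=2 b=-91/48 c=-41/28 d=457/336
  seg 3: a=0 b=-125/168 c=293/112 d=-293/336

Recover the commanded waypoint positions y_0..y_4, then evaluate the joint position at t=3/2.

y_0=-2 y_1=0 y_2=2 y_3=0 y_4=1
S(3/2) = -1265/896

y_0 = S_0(0) = a_0 = -2
y_1 = S_1(0) = a_1 = 0
y_2 = S_2(0) = a_2 = 2
y_3 = S_3(0) = a_3 = 0
y_4 = S_3(1) = 1
t_q=3/2 is in segment 0 (τ=3/2); S_0(τ)=-1265/896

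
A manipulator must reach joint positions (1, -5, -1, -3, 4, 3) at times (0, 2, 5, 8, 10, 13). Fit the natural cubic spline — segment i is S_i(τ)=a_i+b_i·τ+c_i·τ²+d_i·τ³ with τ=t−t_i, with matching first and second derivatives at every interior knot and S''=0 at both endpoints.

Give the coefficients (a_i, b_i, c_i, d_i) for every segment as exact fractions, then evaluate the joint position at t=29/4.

Δ: Δ0=-3, Δ1=4/3, Δ2=-2/3, Δ3=7/2, Δ4=-1/3
row 1: diag=10, rhs=26; c'=3/10, d'=13/5
row 2: denom=12−3·3/10=111/10; d'=(-12−3·13/5)/(111/10)=-66/37
row 3: denom=10−3·10/37=340/37; d'=(25−3·-66/37)/(340/37)=1123/340
row 4: denom=10−2·37/170=813/85; d'=(-23−2·1123/340)/(813/85)=-5033/1626
back: M4=-5033/1626
back: M3=1123/340−37/170·-5033/1626=3233/813
back: M2=-66/37−10/37·3233/813=-2324/813
back: M1=13/5−3/10·-2324/813=937/271
M: M0=0, M1=937/271, M2=-2324/813, M3=3233/813, M4=-5033/1626, M5=0
seg 0: a=1, c=M0/2=0, d=(M1−M0)/(6·2)=937/3252, b=Δ0−h0·(2M0+M1)/6=-3376/813
seg 1: a=-5, c=M1/2=937/542, d=(M2−M1)/(6·3)=-5135/14634, b=Δ1−h1·(2M1+M2)/6=-565/813
seg 2: a=-1, c=M2/2=-1162/813, d=(M3−M2)/(6·3)=5557/14634, b=Δ2−h2·(2M2+M3)/6=331/1626
seg 3: a=-3, c=M3/2=3233/1626, d=(M4−M3)/(6·2)=-3833/6504, b=Δ3−h3·(2M3+M4)/6=1529/813
seg 4: a=4, c=M4/2=-5033/3252, d=(M5−M4)/(6·3)=5033/29268, b=Δ4−h4·(2M4+M5)/6=1497/542
t_q=29/4 → seg 2, τ=9/4; S=-1+331/1626·τ+-1162/813·τ²+5557/14634·τ³=-119753/34688

  seg 0: a=1 b=-3376/813 c=0 d=937/3252
  seg 1: a=-5 b=-565/813 c=937/542 d=-5135/14634
  seg 2: a=-1 b=331/1626 c=-1162/813 d=5557/14634
  seg 3: a=-3 b=1529/813 c=3233/1626 d=-3833/6504
  seg 4: a=4 b=1497/542 c=-5033/3252 d=5033/29268
S(29/4) = -119753/34688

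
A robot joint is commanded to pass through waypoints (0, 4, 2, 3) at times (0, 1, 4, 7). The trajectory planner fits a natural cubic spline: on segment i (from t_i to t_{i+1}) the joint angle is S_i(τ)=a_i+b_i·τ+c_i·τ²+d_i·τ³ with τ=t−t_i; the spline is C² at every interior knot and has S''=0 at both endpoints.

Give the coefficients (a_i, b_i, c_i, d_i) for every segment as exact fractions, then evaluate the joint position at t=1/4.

Δ: Δ0=4, Δ1=-2/3, Δ2=1/3
row 1: diag=8, rhs=-28; c'=3/8, d'=-7/2
row 2: denom=12−3·3/8=87/8; d'=(6−3·-7/2)/(87/8)=44/29
back: M2=44/29
back: M1=-7/2−3/8·44/29=-118/29
M: M0=0, M1=-118/29, M2=44/29, M3=0
seg 0: a=0, c=M0/2=0, d=(M1−M0)/(6·1)=-59/87, b=Δ0−h0·(2M0+M1)/6=407/87
seg 1: a=4, c=M1/2=-59/29, d=(M2−M1)/(6·3)=9/29, b=Δ1−h1·(2M1+M2)/6=230/87
seg 2: a=2, c=M2/2=22/29, d=(M3−M2)/(6·3)=-22/261, b=Δ2−h2·(2M2+M3)/6=-103/87
t_q=1/4 → seg 0, τ=1/4; S=0+407/87·τ+0·τ²+-59/87·τ³=2151/1856

  seg 0: a=0 b=407/87 c=0 d=-59/87
  seg 1: a=4 b=230/87 c=-59/29 d=9/29
  seg 2: a=2 b=-103/87 c=22/29 d=-22/261
S(1/4) = 2151/1856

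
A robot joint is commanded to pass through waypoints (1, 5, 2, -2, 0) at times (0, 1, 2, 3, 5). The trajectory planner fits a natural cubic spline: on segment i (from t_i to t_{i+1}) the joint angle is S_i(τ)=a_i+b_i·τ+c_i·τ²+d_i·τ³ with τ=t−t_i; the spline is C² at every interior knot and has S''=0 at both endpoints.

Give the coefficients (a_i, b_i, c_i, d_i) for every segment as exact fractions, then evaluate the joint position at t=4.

  seg 0: a=1 b=247/43 c=0 d=-75/43
  seg 1: a=5 b=22/43 c=-225/43 d=74/43
  seg 2: a=2 b=-206/43 c=-3/43 d=37/43
  seg 3: a=-2 b=-101/43 c=108/43 d=-18/43
S(4) = -97/43

Δ: Δ0=4, Δ1=-3, Δ2=-4, Δ3=1
row 1: diag=4, rhs=-42; c'=1/4, d'=-21/2
row 2: denom=4−1·1/4=15/4; d'=(-6−1·-21/2)/(15/4)=6/5
row 3: denom=6−1·4/15=86/15; d'=(30−1·6/5)/(86/15)=216/43
back: M3=216/43
back: M2=6/5−4/15·216/43=-6/43
back: M1=-21/2−1/4·-6/43=-450/43
M: M0=0, M1=-450/43, M2=-6/43, M3=216/43, M4=0
seg 0: a=1, c=M0/2=0, d=(M1−M0)/(6·1)=-75/43, b=Δ0−h0·(2M0+M1)/6=247/43
seg 1: a=5, c=M1/2=-225/43, d=(M2−M1)/(6·1)=74/43, b=Δ1−h1·(2M1+M2)/6=22/43
seg 2: a=2, c=M2/2=-3/43, d=(M3−M2)/(6·1)=37/43, b=Δ2−h2·(2M2+M3)/6=-206/43
seg 3: a=-2, c=M3/2=108/43, d=(M4−M3)/(6·2)=-18/43, b=Δ3−h3·(2M3+M4)/6=-101/43
t_q=4 → seg 3, τ=1; S=-2+-101/43·τ+108/43·τ²+-18/43·τ³=-97/43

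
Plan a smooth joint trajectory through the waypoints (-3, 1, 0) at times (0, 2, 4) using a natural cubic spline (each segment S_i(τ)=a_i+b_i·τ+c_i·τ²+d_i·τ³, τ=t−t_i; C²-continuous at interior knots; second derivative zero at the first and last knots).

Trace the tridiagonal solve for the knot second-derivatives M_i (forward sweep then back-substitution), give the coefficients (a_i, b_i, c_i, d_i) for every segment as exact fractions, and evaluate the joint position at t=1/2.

Δ: Δ0=2, Δ1=-1/2
row 1: diag=8, rhs=-15; c'=1/4, d'=-15/8
back: M1=-15/8
M: M0=0, M1=-15/8, M2=0
seg 0: a=-3, c=M0/2=0, d=(M1−M0)/(6·2)=-5/32, b=Δ0−h0·(2M0+M1)/6=21/8
seg 1: a=1, c=M1/2=-15/16, d=(M2−M1)/(6·2)=5/32, b=Δ1−h1·(2M1+M2)/6=3/4
t_q=1/2 → seg 0, τ=1/2; S=-3+21/8·τ+0·τ²+-5/32·τ³=-437/256

  seg 0: a=-3 b=21/8 c=0 d=-5/32
  seg 1: a=1 b=3/4 c=-15/16 d=5/32
S(1/2) = -437/256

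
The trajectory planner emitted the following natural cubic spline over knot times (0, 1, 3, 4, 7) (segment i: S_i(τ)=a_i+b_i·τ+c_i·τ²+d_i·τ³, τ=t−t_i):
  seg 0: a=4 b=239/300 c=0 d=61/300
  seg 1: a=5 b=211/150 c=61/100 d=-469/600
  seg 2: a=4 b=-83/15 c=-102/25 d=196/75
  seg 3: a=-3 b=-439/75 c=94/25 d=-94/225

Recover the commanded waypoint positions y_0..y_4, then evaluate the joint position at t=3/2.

y_0 = S_0(0) = a_0 = 4
y_1 = S_1(0) = a_1 = 5
y_2 = S_2(0) = a_2 = 4
y_3 = S_3(0) = a_3 = -3
y_4 = S_3(3) = 2
t_q=3/2 is in segment 1 (τ=1/2); S_1(τ)=9213/1600

y_0=4 y_1=5 y_2=4 y_3=-3 y_4=2
S(3/2) = 9213/1600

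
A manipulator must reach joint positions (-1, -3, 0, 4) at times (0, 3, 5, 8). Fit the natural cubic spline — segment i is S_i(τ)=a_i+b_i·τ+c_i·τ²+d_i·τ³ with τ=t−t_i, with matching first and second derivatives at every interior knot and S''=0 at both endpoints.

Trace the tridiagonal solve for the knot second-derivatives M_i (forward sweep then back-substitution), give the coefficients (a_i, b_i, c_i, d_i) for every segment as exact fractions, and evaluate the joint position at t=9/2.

Δ: Δ0=-2/3, Δ1=3/2, Δ2=4/3
row 1: diag=10, rhs=13; c'=1/5, d'=13/10
row 2: denom=10−2·1/5=48/5; d'=(-1−2·13/10)/(48/5)=-3/8
back: M2=-3/8
back: M1=13/10−1/5·-3/8=11/8
M: M0=0, M1=11/8, M2=-3/8, M3=0
seg 0: a=-1, c=M0/2=0, d=(M1−M0)/(6·3)=11/144, b=Δ0−h0·(2M0+M1)/6=-65/48
seg 1: a=-3, c=M1/2=11/16, d=(M2−M1)/(6·2)=-7/48, b=Δ1−h1·(2M1+M2)/6=17/24
seg 2: a=0, c=M2/2=-3/16, d=(M3−M2)/(6·3)=1/48, b=Δ2−h2·(2M2+M3)/6=41/24
t_q=9/2 → seg 1, τ=3/2; S=-3+17/24·τ+11/16·τ²+-7/48·τ³=-113/128

  seg 0: a=-1 b=-65/48 c=0 d=11/144
  seg 1: a=-3 b=17/24 c=11/16 d=-7/48
  seg 2: a=0 b=41/24 c=-3/16 d=1/48
S(9/2) = -113/128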